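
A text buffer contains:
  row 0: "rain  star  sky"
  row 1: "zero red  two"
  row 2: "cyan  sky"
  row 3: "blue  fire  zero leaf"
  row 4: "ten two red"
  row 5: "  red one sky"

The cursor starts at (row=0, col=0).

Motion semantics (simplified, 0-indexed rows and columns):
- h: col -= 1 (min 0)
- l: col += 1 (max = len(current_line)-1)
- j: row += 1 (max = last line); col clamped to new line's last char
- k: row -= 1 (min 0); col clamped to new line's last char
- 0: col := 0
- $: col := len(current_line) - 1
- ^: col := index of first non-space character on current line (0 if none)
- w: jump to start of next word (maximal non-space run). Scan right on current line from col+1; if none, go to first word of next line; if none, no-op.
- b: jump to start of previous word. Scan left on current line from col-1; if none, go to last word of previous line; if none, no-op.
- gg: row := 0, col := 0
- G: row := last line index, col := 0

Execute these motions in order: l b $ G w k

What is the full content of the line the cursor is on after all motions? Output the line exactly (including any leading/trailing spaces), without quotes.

Answer: ten two red

Derivation:
After 1 (l): row=0 col=1 char='a'
After 2 (b): row=0 col=0 char='r'
After 3 ($): row=0 col=14 char='y'
After 4 (G): row=5 col=0 char='_'
After 5 (w): row=5 col=2 char='r'
After 6 (k): row=4 col=2 char='n'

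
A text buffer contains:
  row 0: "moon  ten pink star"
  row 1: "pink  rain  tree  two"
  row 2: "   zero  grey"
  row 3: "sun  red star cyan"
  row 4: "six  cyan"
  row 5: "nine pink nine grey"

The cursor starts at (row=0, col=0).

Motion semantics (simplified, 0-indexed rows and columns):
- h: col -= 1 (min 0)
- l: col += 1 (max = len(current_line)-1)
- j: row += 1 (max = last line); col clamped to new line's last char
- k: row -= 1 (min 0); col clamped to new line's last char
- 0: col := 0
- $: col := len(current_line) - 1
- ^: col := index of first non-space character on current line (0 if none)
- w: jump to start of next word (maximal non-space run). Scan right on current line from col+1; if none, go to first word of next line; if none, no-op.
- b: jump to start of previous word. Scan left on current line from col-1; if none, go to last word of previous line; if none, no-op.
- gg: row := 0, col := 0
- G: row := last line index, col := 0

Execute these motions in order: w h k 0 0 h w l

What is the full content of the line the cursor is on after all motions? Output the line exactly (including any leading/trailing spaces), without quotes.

After 1 (w): row=0 col=6 char='t'
After 2 (h): row=0 col=5 char='_'
After 3 (k): row=0 col=5 char='_'
After 4 (0): row=0 col=0 char='m'
After 5 (0): row=0 col=0 char='m'
After 6 (h): row=0 col=0 char='m'
After 7 (w): row=0 col=6 char='t'
After 8 (l): row=0 col=7 char='e'

Answer: moon  ten pink star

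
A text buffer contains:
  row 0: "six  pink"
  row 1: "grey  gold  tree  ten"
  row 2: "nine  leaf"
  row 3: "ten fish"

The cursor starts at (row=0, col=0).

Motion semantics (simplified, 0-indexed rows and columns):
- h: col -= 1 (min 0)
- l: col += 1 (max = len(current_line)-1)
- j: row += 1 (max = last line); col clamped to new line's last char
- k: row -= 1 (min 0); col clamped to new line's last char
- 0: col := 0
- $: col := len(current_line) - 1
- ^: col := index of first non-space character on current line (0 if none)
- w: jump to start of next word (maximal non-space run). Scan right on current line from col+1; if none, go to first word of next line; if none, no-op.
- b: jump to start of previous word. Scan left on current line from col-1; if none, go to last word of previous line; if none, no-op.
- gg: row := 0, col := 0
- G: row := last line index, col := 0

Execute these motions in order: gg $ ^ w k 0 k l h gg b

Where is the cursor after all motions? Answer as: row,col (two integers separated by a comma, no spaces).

Answer: 0,0

Derivation:
After 1 (gg): row=0 col=0 char='s'
After 2 ($): row=0 col=8 char='k'
After 3 (^): row=0 col=0 char='s'
After 4 (w): row=0 col=5 char='p'
After 5 (k): row=0 col=5 char='p'
After 6 (0): row=0 col=0 char='s'
After 7 (k): row=0 col=0 char='s'
After 8 (l): row=0 col=1 char='i'
After 9 (h): row=0 col=0 char='s'
After 10 (gg): row=0 col=0 char='s'
After 11 (b): row=0 col=0 char='s'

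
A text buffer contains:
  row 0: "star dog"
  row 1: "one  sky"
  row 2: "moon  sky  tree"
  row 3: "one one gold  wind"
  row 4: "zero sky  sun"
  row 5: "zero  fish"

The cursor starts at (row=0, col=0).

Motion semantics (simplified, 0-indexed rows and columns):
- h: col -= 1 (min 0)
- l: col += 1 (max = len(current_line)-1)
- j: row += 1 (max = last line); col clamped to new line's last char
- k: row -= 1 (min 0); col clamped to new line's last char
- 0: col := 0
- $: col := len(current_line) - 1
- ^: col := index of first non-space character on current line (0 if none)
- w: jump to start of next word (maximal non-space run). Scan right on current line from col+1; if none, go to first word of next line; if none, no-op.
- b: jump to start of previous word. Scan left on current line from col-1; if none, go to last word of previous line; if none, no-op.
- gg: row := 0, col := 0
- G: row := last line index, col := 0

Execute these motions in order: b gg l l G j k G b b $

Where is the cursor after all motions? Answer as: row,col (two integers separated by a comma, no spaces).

After 1 (b): row=0 col=0 char='s'
After 2 (gg): row=0 col=0 char='s'
After 3 (l): row=0 col=1 char='t'
After 4 (l): row=0 col=2 char='a'
After 5 (G): row=5 col=0 char='z'
After 6 (j): row=5 col=0 char='z'
After 7 (k): row=4 col=0 char='z'
After 8 (G): row=5 col=0 char='z'
After 9 (b): row=4 col=10 char='s'
After 10 (b): row=4 col=5 char='s'
After 11 ($): row=4 col=12 char='n'

Answer: 4,12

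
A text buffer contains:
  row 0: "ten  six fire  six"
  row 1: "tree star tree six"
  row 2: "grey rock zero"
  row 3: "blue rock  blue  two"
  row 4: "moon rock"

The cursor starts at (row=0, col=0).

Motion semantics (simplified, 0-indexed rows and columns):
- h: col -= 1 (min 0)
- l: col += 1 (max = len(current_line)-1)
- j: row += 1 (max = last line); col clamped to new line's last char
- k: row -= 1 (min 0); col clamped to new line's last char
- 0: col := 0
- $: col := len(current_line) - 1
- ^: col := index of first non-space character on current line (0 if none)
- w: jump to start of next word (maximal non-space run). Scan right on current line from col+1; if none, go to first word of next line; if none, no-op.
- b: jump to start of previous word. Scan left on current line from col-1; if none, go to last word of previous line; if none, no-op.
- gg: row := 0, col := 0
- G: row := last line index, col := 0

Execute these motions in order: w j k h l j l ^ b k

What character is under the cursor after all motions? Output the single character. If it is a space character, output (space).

Answer: s

Derivation:
After 1 (w): row=0 col=5 char='s'
After 2 (j): row=1 col=5 char='s'
After 3 (k): row=0 col=5 char='s'
After 4 (h): row=0 col=4 char='_'
After 5 (l): row=0 col=5 char='s'
After 6 (j): row=1 col=5 char='s'
After 7 (l): row=1 col=6 char='t'
After 8 (^): row=1 col=0 char='t'
After 9 (b): row=0 col=15 char='s'
After 10 (k): row=0 col=15 char='s'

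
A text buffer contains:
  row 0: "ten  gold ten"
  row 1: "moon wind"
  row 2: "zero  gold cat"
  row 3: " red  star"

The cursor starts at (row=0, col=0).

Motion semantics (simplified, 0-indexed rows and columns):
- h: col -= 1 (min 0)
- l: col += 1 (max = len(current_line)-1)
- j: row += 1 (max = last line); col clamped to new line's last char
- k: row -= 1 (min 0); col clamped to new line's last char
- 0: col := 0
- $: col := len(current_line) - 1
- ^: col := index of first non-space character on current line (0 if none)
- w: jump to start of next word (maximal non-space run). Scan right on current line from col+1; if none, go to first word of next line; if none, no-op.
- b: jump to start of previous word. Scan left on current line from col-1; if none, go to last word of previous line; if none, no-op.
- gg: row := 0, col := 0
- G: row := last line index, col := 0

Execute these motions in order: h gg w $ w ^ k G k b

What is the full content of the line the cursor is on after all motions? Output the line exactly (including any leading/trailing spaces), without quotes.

After 1 (h): row=0 col=0 char='t'
After 2 (gg): row=0 col=0 char='t'
After 3 (w): row=0 col=5 char='g'
After 4 ($): row=0 col=12 char='n'
After 5 (w): row=1 col=0 char='m'
After 6 (^): row=1 col=0 char='m'
After 7 (k): row=0 col=0 char='t'
After 8 (G): row=3 col=0 char='_'
After 9 (k): row=2 col=0 char='z'
After 10 (b): row=1 col=5 char='w'

Answer: moon wind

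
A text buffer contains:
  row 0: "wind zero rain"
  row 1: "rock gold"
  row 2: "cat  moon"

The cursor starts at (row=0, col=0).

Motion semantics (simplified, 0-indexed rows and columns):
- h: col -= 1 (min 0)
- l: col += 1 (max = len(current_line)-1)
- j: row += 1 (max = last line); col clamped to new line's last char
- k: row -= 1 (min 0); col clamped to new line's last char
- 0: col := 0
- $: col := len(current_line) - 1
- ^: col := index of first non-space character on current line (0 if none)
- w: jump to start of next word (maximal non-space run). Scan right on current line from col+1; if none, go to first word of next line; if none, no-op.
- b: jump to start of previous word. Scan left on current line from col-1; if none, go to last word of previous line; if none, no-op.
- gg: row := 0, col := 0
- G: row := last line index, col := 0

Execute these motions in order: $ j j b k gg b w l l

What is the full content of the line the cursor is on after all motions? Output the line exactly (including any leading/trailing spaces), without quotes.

Answer: wind zero rain

Derivation:
After 1 ($): row=0 col=13 char='n'
After 2 (j): row=1 col=8 char='d'
After 3 (j): row=2 col=8 char='n'
After 4 (b): row=2 col=5 char='m'
After 5 (k): row=1 col=5 char='g'
After 6 (gg): row=0 col=0 char='w'
After 7 (b): row=0 col=0 char='w'
After 8 (w): row=0 col=5 char='z'
After 9 (l): row=0 col=6 char='e'
After 10 (l): row=0 col=7 char='r'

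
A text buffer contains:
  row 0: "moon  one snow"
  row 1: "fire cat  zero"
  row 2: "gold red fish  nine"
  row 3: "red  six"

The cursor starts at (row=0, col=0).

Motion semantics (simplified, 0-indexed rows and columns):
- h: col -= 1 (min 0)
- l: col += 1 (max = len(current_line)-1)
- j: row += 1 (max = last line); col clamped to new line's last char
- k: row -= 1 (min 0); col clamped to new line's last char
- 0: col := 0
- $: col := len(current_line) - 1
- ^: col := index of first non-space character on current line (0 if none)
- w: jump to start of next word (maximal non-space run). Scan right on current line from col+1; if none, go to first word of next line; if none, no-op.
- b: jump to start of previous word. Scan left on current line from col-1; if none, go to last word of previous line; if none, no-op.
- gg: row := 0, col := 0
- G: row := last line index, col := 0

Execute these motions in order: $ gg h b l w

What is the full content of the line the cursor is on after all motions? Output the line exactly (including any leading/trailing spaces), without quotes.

After 1 ($): row=0 col=13 char='w'
After 2 (gg): row=0 col=0 char='m'
After 3 (h): row=0 col=0 char='m'
After 4 (b): row=0 col=0 char='m'
After 5 (l): row=0 col=1 char='o'
After 6 (w): row=0 col=6 char='o'

Answer: moon  one snow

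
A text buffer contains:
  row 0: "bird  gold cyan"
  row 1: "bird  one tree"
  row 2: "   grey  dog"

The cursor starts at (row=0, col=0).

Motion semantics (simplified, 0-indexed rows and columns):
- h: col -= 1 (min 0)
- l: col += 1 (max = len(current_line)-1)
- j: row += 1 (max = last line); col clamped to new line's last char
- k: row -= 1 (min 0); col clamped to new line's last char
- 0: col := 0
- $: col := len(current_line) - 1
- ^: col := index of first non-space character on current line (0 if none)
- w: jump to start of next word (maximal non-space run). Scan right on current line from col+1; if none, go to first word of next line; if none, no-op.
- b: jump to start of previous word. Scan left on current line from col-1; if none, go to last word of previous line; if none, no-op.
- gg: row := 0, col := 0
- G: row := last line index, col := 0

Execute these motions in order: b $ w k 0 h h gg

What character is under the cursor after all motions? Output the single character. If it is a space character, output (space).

Answer: b

Derivation:
After 1 (b): row=0 col=0 char='b'
After 2 ($): row=0 col=14 char='n'
After 3 (w): row=1 col=0 char='b'
After 4 (k): row=0 col=0 char='b'
After 5 (0): row=0 col=0 char='b'
After 6 (h): row=0 col=0 char='b'
After 7 (h): row=0 col=0 char='b'
After 8 (gg): row=0 col=0 char='b'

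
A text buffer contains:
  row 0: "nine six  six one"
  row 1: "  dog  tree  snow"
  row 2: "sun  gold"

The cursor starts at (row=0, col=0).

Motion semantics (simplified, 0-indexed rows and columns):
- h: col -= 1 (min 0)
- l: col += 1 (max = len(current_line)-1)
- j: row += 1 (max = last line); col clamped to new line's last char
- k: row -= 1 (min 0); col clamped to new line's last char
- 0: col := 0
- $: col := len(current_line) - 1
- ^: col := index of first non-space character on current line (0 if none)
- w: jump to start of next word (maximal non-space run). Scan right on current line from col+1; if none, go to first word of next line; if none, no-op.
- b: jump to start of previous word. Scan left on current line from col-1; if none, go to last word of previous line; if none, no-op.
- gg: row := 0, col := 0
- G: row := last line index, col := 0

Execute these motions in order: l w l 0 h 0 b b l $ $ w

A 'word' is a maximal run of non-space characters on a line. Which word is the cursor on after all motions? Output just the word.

After 1 (l): row=0 col=1 char='i'
After 2 (w): row=0 col=5 char='s'
After 3 (l): row=0 col=6 char='i'
After 4 (0): row=0 col=0 char='n'
After 5 (h): row=0 col=0 char='n'
After 6 (0): row=0 col=0 char='n'
After 7 (b): row=0 col=0 char='n'
After 8 (b): row=0 col=0 char='n'
After 9 (l): row=0 col=1 char='i'
After 10 ($): row=0 col=16 char='e'
After 11 ($): row=0 col=16 char='e'
After 12 (w): row=1 col=2 char='d'

Answer: dog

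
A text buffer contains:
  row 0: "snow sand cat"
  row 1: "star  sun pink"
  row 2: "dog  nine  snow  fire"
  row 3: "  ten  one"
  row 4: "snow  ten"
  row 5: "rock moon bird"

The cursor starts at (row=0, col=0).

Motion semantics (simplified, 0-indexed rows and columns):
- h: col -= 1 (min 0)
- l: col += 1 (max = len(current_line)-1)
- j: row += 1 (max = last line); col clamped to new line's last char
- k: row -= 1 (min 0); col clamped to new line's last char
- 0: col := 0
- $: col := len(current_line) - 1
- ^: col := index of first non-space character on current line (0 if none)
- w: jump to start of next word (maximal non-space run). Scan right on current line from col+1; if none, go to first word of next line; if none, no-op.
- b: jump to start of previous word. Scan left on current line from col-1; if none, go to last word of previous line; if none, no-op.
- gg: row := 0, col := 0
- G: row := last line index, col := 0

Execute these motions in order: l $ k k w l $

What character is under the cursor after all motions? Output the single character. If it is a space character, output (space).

After 1 (l): row=0 col=1 char='n'
After 2 ($): row=0 col=12 char='t'
After 3 (k): row=0 col=12 char='t'
After 4 (k): row=0 col=12 char='t'
After 5 (w): row=1 col=0 char='s'
After 6 (l): row=1 col=1 char='t'
After 7 ($): row=1 col=13 char='k'

Answer: k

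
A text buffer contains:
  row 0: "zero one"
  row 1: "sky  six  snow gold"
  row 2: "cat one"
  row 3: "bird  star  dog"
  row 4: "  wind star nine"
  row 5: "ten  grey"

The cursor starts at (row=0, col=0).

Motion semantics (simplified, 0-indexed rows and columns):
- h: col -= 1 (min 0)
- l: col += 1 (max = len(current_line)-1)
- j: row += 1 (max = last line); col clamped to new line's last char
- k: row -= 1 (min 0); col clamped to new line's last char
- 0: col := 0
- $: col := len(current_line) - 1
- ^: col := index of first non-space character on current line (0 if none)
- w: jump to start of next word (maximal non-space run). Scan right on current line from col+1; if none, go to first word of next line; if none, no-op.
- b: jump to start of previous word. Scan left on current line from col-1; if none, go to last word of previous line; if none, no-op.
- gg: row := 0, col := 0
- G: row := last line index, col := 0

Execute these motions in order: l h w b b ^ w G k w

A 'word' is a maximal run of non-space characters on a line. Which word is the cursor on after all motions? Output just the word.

Answer: wind

Derivation:
After 1 (l): row=0 col=1 char='e'
After 2 (h): row=0 col=0 char='z'
After 3 (w): row=0 col=5 char='o'
After 4 (b): row=0 col=0 char='z'
After 5 (b): row=0 col=0 char='z'
After 6 (^): row=0 col=0 char='z'
After 7 (w): row=0 col=5 char='o'
After 8 (G): row=5 col=0 char='t'
After 9 (k): row=4 col=0 char='_'
After 10 (w): row=4 col=2 char='w'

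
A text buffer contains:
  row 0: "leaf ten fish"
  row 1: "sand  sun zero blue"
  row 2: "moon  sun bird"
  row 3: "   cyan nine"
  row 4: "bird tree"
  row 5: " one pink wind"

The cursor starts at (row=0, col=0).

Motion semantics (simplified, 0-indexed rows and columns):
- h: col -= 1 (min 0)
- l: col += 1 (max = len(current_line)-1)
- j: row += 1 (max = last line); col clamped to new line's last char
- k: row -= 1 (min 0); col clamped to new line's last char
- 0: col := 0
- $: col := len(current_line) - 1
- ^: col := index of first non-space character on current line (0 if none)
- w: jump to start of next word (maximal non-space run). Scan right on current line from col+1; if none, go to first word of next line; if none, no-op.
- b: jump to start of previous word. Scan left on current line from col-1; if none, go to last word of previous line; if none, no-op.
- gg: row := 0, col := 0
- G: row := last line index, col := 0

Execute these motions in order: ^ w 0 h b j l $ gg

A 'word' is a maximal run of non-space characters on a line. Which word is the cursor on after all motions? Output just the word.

After 1 (^): row=0 col=0 char='l'
After 2 (w): row=0 col=5 char='t'
After 3 (0): row=0 col=0 char='l'
After 4 (h): row=0 col=0 char='l'
After 5 (b): row=0 col=0 char='l'
After 6 (j): row=1 col=0 char='s'
After 7 (l): row=1 col=1 char='a'
After 8 ($): row=1 col=18 char='e'
After 9 (gg): row=0 col=0 char='l'

Answer: leaf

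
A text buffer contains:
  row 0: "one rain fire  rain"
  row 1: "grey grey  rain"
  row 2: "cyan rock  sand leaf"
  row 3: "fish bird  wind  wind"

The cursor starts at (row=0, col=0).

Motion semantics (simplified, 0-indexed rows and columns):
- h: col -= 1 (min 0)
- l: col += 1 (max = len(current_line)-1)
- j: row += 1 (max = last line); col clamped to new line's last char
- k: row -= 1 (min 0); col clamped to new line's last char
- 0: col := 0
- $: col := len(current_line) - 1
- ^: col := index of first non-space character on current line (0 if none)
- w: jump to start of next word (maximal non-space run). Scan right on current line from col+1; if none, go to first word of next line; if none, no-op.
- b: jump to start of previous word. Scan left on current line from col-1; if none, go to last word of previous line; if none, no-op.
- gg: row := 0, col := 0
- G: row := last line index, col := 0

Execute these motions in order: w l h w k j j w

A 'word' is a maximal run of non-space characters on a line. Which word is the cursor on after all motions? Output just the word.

Answer: sand

Derivation:
After 1 (w): row=0 col=4 char='r'
After 2 (l): row=0 col=5 char='a'
After 3 (h): row=0 col=4 char='r'
After 4 (w): row=0 col=9 char='f'
After 5 (k): row=0 col=9 char='f'
After 6 (j): row=1 col=9 char='_'
After 7 (j): row=2 col=9 char='_'
After 8 (w): row=2 col=11 char='s'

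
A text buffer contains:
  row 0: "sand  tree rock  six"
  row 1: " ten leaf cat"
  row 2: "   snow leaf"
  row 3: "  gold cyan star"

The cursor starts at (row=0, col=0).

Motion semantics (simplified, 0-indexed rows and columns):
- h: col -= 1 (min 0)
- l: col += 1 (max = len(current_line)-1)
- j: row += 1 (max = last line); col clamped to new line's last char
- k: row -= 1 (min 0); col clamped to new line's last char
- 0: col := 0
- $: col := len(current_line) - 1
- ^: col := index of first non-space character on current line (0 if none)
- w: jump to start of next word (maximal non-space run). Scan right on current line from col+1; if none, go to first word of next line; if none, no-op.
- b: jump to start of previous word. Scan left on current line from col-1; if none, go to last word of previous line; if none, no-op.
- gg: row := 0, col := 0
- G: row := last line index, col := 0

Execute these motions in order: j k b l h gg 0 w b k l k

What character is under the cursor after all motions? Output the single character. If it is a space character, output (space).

After 1 (j): row=1 col=0 char='_'
After 2 (k): row=0 col=0 char='s'
After 3 (b): row=0 col=0 char='s'
After 4 (l): row=0 col=1 char='a'
After 5 (h): row=0 col=0 char='s'
After 6 (gg): row=0 col=0 char='s'
After 7 (0): row=0 col=0 char='s'
After 8 (w): row=0 col=6 char='t'
After 9 (b): row=0 col=0 char='s'
After 10 (k): row=0 col=0 char='s'
After 11 (l): row=0 col=1 char='a'
After 12 (k): row=0 col=1 char='a'

Answer: a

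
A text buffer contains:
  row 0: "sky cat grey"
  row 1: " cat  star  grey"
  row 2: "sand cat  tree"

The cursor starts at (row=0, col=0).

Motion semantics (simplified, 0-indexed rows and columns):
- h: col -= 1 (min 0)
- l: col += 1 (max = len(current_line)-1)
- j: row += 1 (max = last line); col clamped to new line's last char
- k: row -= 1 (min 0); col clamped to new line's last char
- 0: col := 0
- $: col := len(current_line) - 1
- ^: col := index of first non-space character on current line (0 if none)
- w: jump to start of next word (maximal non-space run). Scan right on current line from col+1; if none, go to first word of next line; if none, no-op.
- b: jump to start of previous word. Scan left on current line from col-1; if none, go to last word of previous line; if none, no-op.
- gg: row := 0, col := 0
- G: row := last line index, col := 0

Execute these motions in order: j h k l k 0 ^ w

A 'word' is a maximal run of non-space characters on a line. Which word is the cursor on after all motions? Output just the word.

After 1 (j): row=1 col=0 char='_'
After 2 (h): row=1 col=0 char='_'
After 3 (k): row=0 col=0 char='s'
After 4 (l): row=0 col=1 char='k'
After 5 (k): row=0 col=1 char='k'
After 6 (0): row=0 col=0 char='s'
After 7 (^): row=0 col=0 char='s'
After 8 (w): row=0 col=4 char='c'

Answer: cat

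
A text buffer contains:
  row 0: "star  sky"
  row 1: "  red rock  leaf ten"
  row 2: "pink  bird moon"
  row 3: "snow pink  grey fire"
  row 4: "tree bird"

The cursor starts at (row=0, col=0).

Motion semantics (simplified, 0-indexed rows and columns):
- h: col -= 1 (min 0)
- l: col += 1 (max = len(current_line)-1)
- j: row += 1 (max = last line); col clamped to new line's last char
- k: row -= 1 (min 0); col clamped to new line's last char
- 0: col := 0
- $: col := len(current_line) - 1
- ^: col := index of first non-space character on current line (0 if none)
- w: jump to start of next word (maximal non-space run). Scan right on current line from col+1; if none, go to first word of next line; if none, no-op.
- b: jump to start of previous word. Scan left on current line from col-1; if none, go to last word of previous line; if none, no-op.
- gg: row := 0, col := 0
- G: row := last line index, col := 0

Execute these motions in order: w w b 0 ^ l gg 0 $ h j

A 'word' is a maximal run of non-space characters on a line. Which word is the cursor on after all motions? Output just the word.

Answer: rock

Derivation:
After 1 (w): row=0 col=6 char='s'
After 2 (w): row=1 col=2 char='r'
After 3 (b): row=0 col=6 char='s'
After 4 (0): row=0 col=0 char='s'
After 5 (^): row=0 col=0 char='s'
After 6 (l): row=0 col=1 char='t'
After 7 (gg): row=0 col=0 char='s'
After 8 (0): row=0 col=0 char='s'
After 9 ($): row=0 col=8 char='y'
After 10 (h): row=0 col=7 char='k'
After 11 (j): row=1 col=7 char='o'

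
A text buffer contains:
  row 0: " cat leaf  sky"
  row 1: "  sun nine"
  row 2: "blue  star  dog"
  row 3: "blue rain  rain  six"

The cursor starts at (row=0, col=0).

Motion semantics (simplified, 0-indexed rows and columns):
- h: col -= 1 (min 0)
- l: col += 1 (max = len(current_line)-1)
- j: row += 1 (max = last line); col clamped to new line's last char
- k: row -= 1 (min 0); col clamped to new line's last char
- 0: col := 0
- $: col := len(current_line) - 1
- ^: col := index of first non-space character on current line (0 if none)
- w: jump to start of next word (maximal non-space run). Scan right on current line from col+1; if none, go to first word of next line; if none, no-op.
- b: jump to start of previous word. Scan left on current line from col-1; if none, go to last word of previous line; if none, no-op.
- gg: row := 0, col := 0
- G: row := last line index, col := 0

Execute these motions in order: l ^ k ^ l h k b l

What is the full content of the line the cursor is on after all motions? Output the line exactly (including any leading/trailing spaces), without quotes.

Answer:  cat leaf  sky

Derivation:
After 1 (l): row=0 col=1 char='c'
After 2 (^): row=0 col=1 char='c'
After 3 (k): row=0 col=1 char='c'
After 4 (^): row=0 col=1 char='c'
After 5 (l): row=0 col=2 char='a'
After 6 (h): row=0 col=1 char='c'
After 7 (k): row=0 col=1 char='c'
After 8 (b): row=0 col=1 char='c'
After 9 (l): row=0 col=2 char='a'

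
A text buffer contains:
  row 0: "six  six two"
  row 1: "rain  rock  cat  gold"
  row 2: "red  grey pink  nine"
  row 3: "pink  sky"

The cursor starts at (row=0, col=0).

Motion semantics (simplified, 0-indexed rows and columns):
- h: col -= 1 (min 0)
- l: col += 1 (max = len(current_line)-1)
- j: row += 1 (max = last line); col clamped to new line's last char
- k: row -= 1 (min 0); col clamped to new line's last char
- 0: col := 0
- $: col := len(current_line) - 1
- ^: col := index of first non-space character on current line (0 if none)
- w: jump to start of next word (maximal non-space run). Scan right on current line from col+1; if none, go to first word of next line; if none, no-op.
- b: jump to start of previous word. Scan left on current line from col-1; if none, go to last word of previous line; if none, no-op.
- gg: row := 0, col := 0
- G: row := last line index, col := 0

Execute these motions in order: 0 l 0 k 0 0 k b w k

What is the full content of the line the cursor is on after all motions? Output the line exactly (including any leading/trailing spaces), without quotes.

After 1 (0): row=0 col=0 char='s'
After 2 (l): row=0 col=1 char='i'
After 3 (0): row=0 col=0 char='s'
After 4 (k): row=0 col=0 char='s'
After 5 (0): row=0 col=0 char='s'
After 6 (0): row=0 col=0 char='s'
After 7 (k): row=0 col=0 char='s'
After 8 (b): row=0 col=0 char='s'
After 9 (w): row=0 col=5 char='s'
After 10 (k): row=0 col=5 char='s'

Answer: six  six two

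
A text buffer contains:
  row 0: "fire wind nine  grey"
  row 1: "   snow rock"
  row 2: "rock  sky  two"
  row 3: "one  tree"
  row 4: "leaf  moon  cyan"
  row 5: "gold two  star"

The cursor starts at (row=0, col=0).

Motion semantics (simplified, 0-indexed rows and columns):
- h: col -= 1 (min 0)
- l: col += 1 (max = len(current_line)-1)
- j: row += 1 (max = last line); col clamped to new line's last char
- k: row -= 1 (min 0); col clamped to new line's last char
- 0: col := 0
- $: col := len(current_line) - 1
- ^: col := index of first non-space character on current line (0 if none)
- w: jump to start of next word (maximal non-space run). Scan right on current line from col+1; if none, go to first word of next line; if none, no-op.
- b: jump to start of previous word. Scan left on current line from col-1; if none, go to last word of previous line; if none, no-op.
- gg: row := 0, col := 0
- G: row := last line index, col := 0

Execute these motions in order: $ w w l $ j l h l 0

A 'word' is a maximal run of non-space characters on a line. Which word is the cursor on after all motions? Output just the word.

Answer: rock

Derivation:
After 1 ($): row=0 col=19 char='y'
After 2 (w): row=1 col=3 char='s'
After 3 (w): row=1 col=8 char='r'
After 4 (l): row=1 col=9 char='o'
After 5 ($): row=1 col=11 char='k'
After 6 (j): row=2 col=11 char='t'
After 7 (l): row=2 col=12 char='w'
After 8 (h): row=2 col=11 char='t'
After 9 (l): row=2 col=12 char='w'
After 10 (0): row=2 col=0 char='r'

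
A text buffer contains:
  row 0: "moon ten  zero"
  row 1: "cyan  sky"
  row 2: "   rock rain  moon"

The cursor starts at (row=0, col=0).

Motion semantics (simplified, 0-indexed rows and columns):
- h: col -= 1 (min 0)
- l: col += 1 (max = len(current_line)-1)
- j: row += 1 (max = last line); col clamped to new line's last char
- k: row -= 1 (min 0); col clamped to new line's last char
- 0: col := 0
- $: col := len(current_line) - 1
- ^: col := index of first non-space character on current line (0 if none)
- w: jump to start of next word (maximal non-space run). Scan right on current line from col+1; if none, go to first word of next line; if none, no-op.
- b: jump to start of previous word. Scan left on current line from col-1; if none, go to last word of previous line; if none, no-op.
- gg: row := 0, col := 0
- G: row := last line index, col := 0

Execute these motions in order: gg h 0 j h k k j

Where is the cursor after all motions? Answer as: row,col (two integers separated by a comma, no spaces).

Answer: 1,0

Derivation:
After 1 (gg): row=0 col=0 char='m'
After 2 (h): row=0 col=0 char='m'
After 3 (0): row=0 col=0 char='m'
After 4 (j): row=1 col=0 char='c'
After 5 (h): row=1 col=0 char='c'
After 6 (k): row=0 col=0 char='m'
After 7 (k): row=0 col=0 char='m'
After 8 (j): row=1 col=0 char='c'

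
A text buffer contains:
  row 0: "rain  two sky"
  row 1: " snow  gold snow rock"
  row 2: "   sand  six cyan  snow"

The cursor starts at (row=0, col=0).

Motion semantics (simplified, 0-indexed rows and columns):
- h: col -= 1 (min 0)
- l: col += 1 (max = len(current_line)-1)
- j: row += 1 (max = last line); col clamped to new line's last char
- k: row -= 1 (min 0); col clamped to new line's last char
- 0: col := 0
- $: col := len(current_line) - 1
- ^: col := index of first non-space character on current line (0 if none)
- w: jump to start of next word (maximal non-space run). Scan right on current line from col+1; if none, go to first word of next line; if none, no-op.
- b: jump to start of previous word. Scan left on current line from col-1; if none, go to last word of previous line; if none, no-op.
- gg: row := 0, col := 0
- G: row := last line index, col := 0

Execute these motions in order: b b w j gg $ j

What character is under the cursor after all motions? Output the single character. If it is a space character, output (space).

Answer: s

Derivation:
After 1 (b): row=0 col=0 char='r'
After 2 (b): row=0 col=0 char='r'
After 3 (w): row=0 col=6 char='t'
After 4 (j): row=1 col=6 char='_'
After 5 (gg): row=0 col=0 char='r'
After 6 ($): row=0 col=12 char='y'
After 7 (j): row=1 col=12 char='s'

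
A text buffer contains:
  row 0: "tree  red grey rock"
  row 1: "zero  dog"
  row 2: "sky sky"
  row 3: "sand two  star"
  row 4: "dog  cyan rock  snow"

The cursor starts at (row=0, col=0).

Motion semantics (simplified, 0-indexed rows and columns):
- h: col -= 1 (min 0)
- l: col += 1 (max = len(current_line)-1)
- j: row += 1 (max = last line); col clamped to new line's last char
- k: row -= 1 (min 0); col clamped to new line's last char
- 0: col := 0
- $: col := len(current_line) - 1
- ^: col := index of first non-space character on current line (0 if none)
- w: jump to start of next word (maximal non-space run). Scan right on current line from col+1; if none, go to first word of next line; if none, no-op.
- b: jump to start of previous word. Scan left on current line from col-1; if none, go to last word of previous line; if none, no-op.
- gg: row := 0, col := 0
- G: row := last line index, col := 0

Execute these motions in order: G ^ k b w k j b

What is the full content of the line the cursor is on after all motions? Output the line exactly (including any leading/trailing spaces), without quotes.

Answer: sky sky

Derivation:
After 1 (G): row=4 col=0 char='d'
After 2 (^): row=4 col=0 char='d'
After 3 (k): row=3 col=0 char='s'
After 4 (b): row=2 col=4 char='s'
After 5 (w): row=3 col=0 char='s'
After 6 (k): row=2 col=0 char='s'
After 7 (j): row=3 col=0 char='s'
After 8 (b): row=2 col=4 char='s'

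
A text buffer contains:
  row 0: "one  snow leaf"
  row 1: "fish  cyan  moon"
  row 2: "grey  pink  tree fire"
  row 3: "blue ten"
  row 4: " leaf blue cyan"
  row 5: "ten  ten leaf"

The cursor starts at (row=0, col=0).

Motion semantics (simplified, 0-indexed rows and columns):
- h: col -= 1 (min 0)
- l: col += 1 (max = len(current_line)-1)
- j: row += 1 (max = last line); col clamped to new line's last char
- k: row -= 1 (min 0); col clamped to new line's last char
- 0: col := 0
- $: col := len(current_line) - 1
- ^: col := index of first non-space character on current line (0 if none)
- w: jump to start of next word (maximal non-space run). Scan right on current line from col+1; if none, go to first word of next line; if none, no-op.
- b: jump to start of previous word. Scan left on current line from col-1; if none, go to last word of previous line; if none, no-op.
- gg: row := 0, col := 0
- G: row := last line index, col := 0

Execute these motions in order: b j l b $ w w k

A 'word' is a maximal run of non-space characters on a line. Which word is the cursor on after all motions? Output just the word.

Answer: cyan

Derivation:
After 1 (b): row=0 col=0 char='o'
After 2 (j): row=1 col=0 char='f'
After 3 (l): row=1 col=1 char='i'
After 4 (b): row=1 col=0 char='f'
After 5 ($): row=1 col=15 char='n'
After 6 (w): row=2 col=0 char='g'
After 7 (w): row=2 col=6 char='p'
After 8 (k): row=1 col=6 char='c'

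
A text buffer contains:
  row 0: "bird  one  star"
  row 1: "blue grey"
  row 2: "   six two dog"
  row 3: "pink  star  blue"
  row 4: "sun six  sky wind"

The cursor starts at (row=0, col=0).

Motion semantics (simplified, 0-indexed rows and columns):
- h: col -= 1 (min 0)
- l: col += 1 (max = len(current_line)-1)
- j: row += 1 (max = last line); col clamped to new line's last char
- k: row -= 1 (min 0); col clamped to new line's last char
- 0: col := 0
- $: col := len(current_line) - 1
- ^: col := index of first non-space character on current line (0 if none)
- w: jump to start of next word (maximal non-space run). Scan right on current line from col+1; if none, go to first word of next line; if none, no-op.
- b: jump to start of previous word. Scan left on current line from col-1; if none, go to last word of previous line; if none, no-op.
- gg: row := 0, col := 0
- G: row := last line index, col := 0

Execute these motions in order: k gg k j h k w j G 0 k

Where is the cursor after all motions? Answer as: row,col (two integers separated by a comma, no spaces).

Answer: 3,0

Derivation:
After 1 (k): row=0 col=0 char='b'
After 2 (gg): row=0 col=0 char='b'
After 3 (k): row=0 col=0 char='b'
After 4 (j): row=1 col=0 char='b'
After 5 (h): row=1 col=0 char='b'
After 6 (k): row=0 col=0 char='b'
After 7 (w): row=0 col=6 char='o'
After 8 (j): row=1 col=6 char='r'
After 9 (G): row=4 col=0 char='s'
After 10 (0): row=4 col=0 char='s'
After 11 (k): row=3 col=0 char='p'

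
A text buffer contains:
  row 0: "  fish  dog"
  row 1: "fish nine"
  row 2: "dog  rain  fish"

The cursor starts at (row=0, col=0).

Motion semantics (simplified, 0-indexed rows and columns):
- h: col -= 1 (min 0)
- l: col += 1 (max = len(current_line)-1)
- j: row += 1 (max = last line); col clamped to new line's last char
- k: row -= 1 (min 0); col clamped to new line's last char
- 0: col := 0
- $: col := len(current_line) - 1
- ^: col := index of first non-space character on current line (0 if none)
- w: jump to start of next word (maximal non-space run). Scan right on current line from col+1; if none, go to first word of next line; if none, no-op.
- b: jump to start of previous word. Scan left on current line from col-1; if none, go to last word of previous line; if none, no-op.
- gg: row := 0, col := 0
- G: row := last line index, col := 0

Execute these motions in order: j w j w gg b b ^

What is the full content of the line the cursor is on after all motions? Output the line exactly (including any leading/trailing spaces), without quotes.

Answer:   fish  dog

Derivation:
After 1 (j): row=1 col=0 char='f'
After 2 (w): row=1 col=5 char='n'
After 3 (j): row=2 col=5 char='r'
After 4 (w): row=2 col=11 char='f'
After 5 (gg): row=0 col=0 char='_'
After 6 (b): row=0 col=0 char='_'
After 7 (b): row=0 col=0 char='_'
After 8 (^): row=0 col=2 char='f'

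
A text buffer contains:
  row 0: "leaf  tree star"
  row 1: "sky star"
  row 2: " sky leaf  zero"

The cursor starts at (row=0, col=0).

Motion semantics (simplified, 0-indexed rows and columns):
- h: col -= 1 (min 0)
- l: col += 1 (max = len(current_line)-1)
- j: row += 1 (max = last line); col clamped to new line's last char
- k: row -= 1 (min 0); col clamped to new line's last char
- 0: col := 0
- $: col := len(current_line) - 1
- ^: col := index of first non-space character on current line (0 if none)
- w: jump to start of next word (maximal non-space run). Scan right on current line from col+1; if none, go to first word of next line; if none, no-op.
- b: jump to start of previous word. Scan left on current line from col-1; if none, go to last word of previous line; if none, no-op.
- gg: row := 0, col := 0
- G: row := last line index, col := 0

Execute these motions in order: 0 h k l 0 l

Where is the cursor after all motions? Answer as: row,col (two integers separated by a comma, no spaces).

Answer: 0,1

Derivation:
After 1 (0): row=0 col=0 char='l'
After 2 (h): row=0 col=0 char='l'
After 3 (k): row=0 col=0 char='l'
After 4 (l): row=0 col=1 char='e'
After 5 (0): row=0 col=0 char='l'
After 6 (l): row=0 col=1 char='e'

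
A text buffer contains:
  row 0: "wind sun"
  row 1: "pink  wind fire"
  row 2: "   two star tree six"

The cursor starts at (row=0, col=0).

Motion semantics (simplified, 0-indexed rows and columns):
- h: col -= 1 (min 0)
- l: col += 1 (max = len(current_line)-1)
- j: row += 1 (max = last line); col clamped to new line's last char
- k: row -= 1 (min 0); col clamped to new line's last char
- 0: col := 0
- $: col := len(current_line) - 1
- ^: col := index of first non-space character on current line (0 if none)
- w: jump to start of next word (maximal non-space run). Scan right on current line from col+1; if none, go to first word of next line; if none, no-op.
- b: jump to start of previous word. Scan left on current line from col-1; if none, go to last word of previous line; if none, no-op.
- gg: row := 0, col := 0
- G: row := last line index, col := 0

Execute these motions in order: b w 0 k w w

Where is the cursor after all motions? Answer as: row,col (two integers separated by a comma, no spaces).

Answer: 1,0

Derivation:
After 1 (b): row=0 col=0 char='w'
After 2 (w): row=0 col=5 char='s'
After 3 (0): row=0 col=0 char='w'
After 4 (k): row=0 col=0 char='w'
After 5 (w): row=0 col=5 char='s'
After 6 (w): row=1 col=0 char='p'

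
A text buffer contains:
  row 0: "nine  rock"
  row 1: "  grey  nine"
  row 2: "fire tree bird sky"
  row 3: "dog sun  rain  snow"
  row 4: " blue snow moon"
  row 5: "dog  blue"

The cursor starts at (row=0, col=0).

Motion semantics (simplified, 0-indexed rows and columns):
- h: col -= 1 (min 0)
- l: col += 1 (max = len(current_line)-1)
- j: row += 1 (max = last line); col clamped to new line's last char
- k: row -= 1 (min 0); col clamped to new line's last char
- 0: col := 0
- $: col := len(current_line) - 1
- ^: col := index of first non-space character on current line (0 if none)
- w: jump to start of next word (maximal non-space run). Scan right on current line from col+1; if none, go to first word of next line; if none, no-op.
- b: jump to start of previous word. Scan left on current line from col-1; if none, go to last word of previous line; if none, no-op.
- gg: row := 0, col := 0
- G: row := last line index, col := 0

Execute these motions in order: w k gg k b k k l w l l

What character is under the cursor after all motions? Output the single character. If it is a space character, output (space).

After 1 (w): row=0 col=6 char='r'
After 2 (k): row=0 col=6 char='r'
After 3 (gg): row=0 col=0 char='n'
After 4 (k): row=0 col=0 char='n'
After 5 (b): row=0 col=0 char='n'
After 6 (k): row=0 col=0 char='n'
After 7 (k): row=0 col=0 char='n'
After 8 (l): row=0 col=1 char='i'
After 9 (w): row=0 col=6 char='r'
After 10 (l): row=0 col=7 char='o'
After 11 (l): row=0 col=8 char='c'

Answer: c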